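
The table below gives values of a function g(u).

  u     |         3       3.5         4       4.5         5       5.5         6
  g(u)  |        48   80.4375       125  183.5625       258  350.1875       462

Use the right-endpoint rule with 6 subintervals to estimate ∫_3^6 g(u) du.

Δu = 0.5.
Sum = 0.5·[80.4375 + 125 + 183.5625 + 258 + 350.1875 + 462] = 729.59375.

729.59375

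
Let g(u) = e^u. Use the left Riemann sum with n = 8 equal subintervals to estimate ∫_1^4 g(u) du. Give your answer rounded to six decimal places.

42.758940

Δu = (4 − 1)/8 = 0.375.
Left endpoints: 1, 1.375, 1.75, 2.125, 2.5, 2.875, 3.25, 3.625.
g(1) ≈ 2.718282, g(1.375) ≈ 3.955077, g(1.75) ≈ 5.754603, g(2.125) ≈ 8.372897, g(2.5) ≈ 12.182494, g(2.875) ≈ 17.725424, g(3.25) ≈ 25.790340, g(3.625) ≈ 37.524723.
Sum = Δu · [g(1) + g(1.375) + g(1.75) + ...].
Sum ≈ 42.758940.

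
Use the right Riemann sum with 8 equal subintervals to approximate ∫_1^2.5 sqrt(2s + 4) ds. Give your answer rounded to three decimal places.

Δs = (2.5 − 1)/8 = 0.1875.
Right endpoints: 1.1875, 1.375, 1.5625, 1.75, 1.9375, 2.125, 2.3125, 2.5.
f(1.1875) ≈ 2.525, f(1.375) ≈ 2.598, f(1.5625) ≈ 2.669, f(1.75) ≈ 2.739, f(1.9375) ≈ 2.806, f(2.125) ≈ 2.872, f(2.3125) ≈ 2.937, f(2.5) ≈ 3.000.
Sum = Δs · [f(1.1875) + f(1.375) + f(1.5625) + ...].
Sum ≈ 4.152.

4.152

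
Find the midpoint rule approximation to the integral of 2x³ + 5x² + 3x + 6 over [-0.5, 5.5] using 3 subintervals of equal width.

Δx = (5.5 − (-0.5))/3 = 2.
Midpoints: 0.5, 2.5, 4.5.
f(0.5) = 9, f(2.5) = 76, f(4.5) = 303.
Sum = Δx · [f(0.5) + f(2.5) + f(4.5)].
Sum = 776.

776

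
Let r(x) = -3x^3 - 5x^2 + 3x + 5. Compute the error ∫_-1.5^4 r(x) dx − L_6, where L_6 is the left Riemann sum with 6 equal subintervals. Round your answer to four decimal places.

Exact integral: ∫_-1.5^4 r(x) dx ≈ -252.369792.
L_6 ≈ -148.297888.
Error ≈ -252.369792 − (-148.297888) ≈ -104.0719.

-104.0719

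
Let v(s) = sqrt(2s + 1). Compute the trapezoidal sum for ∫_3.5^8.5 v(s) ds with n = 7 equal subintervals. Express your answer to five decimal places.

17.90837

Δs = (8.5 − 3.5)/7 = 5/7.
v(3.5) ≈ 2.82843, v(59/14) ≈ 3.07060, v(69/14) ≈ 3.29502, v(79/14) ≈ 3.50510, v(89/14) ≈ 3.70328, v(99/14) ≈ 3.89138, v(109/14) ≈ 4.07080, v(8.5) ≈ 4.24264.
T_7 = (Δs/2)·[v(s_0) + 2v(s_1) + ... + 2v(s_{6}) + v(s_7)].
Sum ≈ 17.90837.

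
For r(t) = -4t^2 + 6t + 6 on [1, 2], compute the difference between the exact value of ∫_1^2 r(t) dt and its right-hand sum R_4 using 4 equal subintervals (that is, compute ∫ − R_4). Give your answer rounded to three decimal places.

Exact integral: ∫_1^2 r(t) dt ≈ 5.66667.
R_4 = 4.875.
Error ≈ 5.66667 − 4.875 ≈ 0.792.

0.792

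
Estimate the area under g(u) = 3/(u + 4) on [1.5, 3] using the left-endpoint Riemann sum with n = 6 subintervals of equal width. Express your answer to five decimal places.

Δu = (3 − 1.5)/6 = 0.25.
Left endpoints: 1.5, 1.75, 2, 2.25, 2.5, 2.75.
g(1.5) = 6/11, g(1.75) = 12/23, g(2) = 0.5, g(2.25) = 0.48, g(2.5) = 6/13, g(2.75) = 4/9.
Sum = Δu · [g(1.5) + g(1.75) + g(2) + ...].
Sum ≈ 0.73829.

0.73829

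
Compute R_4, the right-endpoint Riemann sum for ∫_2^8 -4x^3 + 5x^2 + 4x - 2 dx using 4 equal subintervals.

-4524.75

Δx = (8 − 2)/4 = 1.5.
Right endpoints: 3.5, 5, 6.5, 8.
f(3.5) = -98.25, f(5) = -357, f(6.5) = -863.25, f(8) = -1698.
Sum = Δx · [f(3.5) + f(5) + f(6.5) + f(8)].
Sum = -4524.75.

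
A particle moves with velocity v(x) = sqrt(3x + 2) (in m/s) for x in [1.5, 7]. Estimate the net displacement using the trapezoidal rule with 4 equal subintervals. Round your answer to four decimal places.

20.7864

Δx = (7 − 1.5)/4 = 1.375.
v(1.5) ≈ 2.5495, v(2.875) ≈ 3.2596, v(4.25) ≈ 3.8406, v(5.625) ≈ 4.3445, v(7) ≈ 4.7958.
T_4 = (Δx/2)·[v(x_0) + 2v(x_1) + 2v(x_2) + 2v(x_3) + v(x_4)].
Sum ≈ 20.7864.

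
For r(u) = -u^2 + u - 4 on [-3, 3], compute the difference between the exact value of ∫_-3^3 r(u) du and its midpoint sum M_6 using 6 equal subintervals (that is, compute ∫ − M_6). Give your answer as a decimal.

Exact integral: ∫_-3^3 r(u) du = -42.
M_6 = -41.5.
Error = -42 − (-41.5) = -0.5.

-0.5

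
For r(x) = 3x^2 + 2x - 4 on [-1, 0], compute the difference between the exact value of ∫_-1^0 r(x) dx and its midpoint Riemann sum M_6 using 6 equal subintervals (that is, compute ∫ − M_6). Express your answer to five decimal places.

Exact integral: ∫_-1^0 r(x) dx = -4.
M_6 ≈ -4.0069444.
Error ≈ -4 − (-4.0069444) ≈ 0.00694.

0.00694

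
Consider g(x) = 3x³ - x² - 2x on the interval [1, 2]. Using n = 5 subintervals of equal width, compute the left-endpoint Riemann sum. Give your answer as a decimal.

4.4

Δx = (2 − 1)/5 = 0.2.
Left endpoints: 1, 1.2, 1.4, 1.6, 1.8.
g(1) = 0, g(1.2) = 1.344, g(1.4) = 3.472, g(1.6) = 6.528, g(1.8) = 10.656.
Sum = Δx · [g(1) + g(1.2) + g(1.4) + g(1.6) + g(1.8)].
Sum = 4.4.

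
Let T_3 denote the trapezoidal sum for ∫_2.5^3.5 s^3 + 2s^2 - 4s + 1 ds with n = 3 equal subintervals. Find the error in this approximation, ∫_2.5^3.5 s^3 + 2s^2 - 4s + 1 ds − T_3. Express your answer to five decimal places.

-0.20370

Exact integral: ∫_2.5^3.5 f(s) ds ≈ 34.9166667.
T_3 ≈ 35.1203704.
Error ≈ 34.9166667 − 35.1203704 ≈ -0.20370.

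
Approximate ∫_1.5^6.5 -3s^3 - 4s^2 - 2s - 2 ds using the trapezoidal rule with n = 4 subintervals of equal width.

Δs = (6.5 − 1.5)/4 = 1.25.
f(1.5) = -24.125, f(2.75) = -100.140625, f(4) = -266, f(5.25) = -556.859375, f(6.5) = -1007.875.
T_4 = (Δs/2)·[f(s_0) + 2f(s_1) + 2f(s_2) + 2f(s_3) + f(s_4)].
Sum = -1798.75.

-1798.75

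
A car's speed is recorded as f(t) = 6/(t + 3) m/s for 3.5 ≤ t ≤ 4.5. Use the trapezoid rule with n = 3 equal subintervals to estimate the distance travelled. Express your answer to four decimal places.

Δt = (4.5 − 3.5)/3 = 1/3.
f(3.5) = 12/13, f(23/6) = 36/41, f(25/6) = 36/43, f(4.5) = 0.8.
T_3 = (Δt/2)·[f(t_0) + 2f(t_1) + 2f(t_2) + f(t_3)].
Sum ≈ 0.8589.

0.8589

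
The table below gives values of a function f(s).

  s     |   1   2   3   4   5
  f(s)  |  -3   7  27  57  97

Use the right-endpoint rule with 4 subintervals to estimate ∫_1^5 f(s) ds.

188

Δs = 1.
Sum = 1·[7 + 27 + 57 + 97] = 188.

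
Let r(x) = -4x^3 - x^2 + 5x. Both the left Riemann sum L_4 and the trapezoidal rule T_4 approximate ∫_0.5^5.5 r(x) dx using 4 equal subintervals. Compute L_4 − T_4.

L_4 = -524.84375.
T_4 = -943.59375.
L_4 − T_4 = 418.75.

418.75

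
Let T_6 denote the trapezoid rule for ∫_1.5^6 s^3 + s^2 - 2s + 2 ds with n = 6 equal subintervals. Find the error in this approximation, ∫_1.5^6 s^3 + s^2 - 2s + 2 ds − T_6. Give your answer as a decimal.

-5.16796875

Exact integral: ∫_1.5^6 f(s) ds = 368.859375.
T_6 = 374.02734375.
Error = 368.859375 − 374.02734375 = -5.16796875.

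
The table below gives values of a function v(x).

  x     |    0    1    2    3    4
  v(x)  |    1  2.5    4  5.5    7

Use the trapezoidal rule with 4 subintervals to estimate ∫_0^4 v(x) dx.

16

Δx = 1.
T_4 = (1/2)·[1 + 2·2.5 + 2·4 + 2·5.5 + 7] = 16.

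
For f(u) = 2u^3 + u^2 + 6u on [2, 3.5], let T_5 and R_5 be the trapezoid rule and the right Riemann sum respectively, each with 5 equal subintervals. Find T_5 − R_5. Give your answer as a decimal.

-13.05

T_5 = 103.8.
R_5 = 116.85.
T_5 − R_5 = -13.05.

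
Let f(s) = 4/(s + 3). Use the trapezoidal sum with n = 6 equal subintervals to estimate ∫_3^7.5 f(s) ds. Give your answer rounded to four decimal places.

2.2420

Δs = (7.5 − 3)/6 = 0.75.
f(3) = 2/3, f(3.75) = 16/27, f(4.5) = 8/15, f(5.25) = 16/33, f(6) = 4/9, f(6.75) = 16/39, f(7.5) = 8/21.
T_6 = (Δs/2)·[f(s_0) + 2f(s_1) + ... + 2f(s_{5}) + f(s_6)].
Sum ≈ 2.2420.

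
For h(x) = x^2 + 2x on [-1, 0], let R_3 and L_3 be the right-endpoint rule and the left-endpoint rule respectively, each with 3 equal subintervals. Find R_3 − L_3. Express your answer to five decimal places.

R_3 ≈ -0.4814815.
L_3 ≈ -0.8148148.
R_3 − L_3 ≈ 0.33333.

0.33333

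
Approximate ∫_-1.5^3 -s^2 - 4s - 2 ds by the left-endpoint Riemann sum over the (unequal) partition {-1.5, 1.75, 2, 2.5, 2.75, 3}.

-14.03125

Subinterval widths: 3.25, 0.25, 0.5, 0.25, 0.25.
Left endpoints: -1.5, 1.75, 2, 2.5, 2.75.
f(-1.5) = 1.75, f(1.75) = -12.0625, f(2) = -14, f(2.5) = -18.25, f(2.75) = -20.5625.
Sum = Σ Δs_i · f(s_i).
Sum = -14.03125.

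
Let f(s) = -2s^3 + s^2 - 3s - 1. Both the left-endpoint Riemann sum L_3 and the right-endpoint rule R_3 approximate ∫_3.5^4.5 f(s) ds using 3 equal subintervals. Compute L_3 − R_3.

L_3 ≈ -112.0925926.
R_3 ≈ -142.5925926.
L_3 − R_3 = 30.5.

30.5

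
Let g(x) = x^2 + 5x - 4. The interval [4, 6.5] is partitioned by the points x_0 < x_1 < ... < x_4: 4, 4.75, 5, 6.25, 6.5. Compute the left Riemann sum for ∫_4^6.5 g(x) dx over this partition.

108.65625

Subinterval widths: 0.75, 0.25, 1.25, 0.25.
Left endpoints: 4, 4.75, 5, 6.25.
g(4) = 32, g(4.75) = 42.3125, g(5) = 46, g(6.25) = 66.3125.
Sum = Σ Δx_i · g(x_i).
Sum = 108.65625.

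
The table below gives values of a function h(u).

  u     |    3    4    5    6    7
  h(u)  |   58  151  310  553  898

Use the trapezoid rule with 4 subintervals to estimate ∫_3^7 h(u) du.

1492

Δu = 1.
T_4 = (1/2)·[58 + 2·151 + 2·310 + 2·553 + 898] = 1492.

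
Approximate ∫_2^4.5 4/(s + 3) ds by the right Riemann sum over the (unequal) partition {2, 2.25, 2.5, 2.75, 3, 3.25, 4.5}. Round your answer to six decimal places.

Subinterval widths: 0.25, 0.25, 0.25, 0.25, 0.25, 1.25.
Right endpoints: 2.25, 2.5, 2.75, 3, 3.25, 4.5.
f(2.25) = 16/21, f(2.5) = 8/11, f(2.75) = 16/23, f(3) = 2/3, f(3.25) = 0.64, f(4.5) = 8/15.
Sum = Σ Δs_i · f(s_i).
Sum ≈ 1.539541.

1.539541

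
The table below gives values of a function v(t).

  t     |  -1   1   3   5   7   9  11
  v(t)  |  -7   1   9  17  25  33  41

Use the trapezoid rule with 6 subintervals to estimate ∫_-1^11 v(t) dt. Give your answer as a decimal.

204

Δt = 2.
T_6 = (2/2)·[(-7) + 2·1 + 2·9 + 2·17 + 2·25 + 2·33 + 41] = 204.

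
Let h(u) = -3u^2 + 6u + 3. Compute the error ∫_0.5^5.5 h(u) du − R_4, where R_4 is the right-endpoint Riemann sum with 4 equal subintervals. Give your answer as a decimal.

Exact integral: ∫_0.5^5.5 h(u) du = -61.25.
R_4 = -102.65625.
Error = -61.25 − (-102.65625) = 41.40625.

41.40625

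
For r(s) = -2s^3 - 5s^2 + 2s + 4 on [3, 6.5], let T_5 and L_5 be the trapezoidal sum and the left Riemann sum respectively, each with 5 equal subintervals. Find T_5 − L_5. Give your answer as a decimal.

-229.075

T_5 = -1227.065.
L_5 = -997.99.
T_5 − L_5 = -229.075.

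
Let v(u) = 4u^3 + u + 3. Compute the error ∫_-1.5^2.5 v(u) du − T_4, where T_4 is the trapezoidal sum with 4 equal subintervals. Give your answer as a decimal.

-4

Exact integral: ∫_-1.5^2.5 v(u) du = 48.
T_4 = 52.
Error = 48 − 52 = -4.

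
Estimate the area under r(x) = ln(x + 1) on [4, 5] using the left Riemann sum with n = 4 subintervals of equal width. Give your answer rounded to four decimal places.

1.6804

Δx = (5 − 4)/4 = 0.25.
Left endpoints: 4, 4.25, 4.5, 4.75.
r(4) ≈ 1.6094, r(4.25) ≈ 1.6582, r(4.5) ≈ 1.7047, r(4.75) ≈ 1.7492.
Sum = Δx · [r(4) + r(4.25) + r(4.5) + r(4.75)].
Sum ≈ 1.6804.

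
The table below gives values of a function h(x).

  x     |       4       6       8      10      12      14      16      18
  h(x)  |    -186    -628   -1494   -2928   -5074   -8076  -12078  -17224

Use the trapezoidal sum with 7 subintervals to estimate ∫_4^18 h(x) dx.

-77966

Δx = 2.
T_7 = (2/2)·[(-186) + 2·(-628) + 2·(-1494) + 2·(-2928) + 2·(-5074) + 2·(-8076) + 2·(-12078) + (-17224)] = -77966.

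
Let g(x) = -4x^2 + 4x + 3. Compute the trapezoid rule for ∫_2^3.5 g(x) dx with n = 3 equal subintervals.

Δx = (3.5 − 2)/3 = 0.5.
g(2) = -5, g(2.5) = -12, g(3) = -21, g(3.5) = -32.
T_3 = (Δx/2)·[g(x_0) + 2g(x_1) + 2g(x_2) + g(x_3)].
Sum = -25.75.

-25.75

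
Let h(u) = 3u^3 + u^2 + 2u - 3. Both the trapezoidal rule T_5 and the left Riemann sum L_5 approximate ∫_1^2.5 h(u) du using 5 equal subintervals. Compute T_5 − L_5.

T_5 = 34.54875.
L_5 = 26.73.
T_5 − L_5 = 7.81875.

7.81875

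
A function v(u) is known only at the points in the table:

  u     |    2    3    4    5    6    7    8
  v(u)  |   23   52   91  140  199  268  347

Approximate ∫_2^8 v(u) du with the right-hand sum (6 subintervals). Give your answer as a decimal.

Δu = 1.
Sum = 1·[52 + 91 + 140 + 199 + 268 + 347] = 1097.

1097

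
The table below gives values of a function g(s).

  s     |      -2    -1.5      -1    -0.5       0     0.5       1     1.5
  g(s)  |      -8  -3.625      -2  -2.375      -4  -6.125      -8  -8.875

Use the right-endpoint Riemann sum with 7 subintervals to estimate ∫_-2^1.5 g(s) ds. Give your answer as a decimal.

Δs = 0.5.
Sum = 0.5·[(-3.625) + (-2) + (-2.375) + (-4) + (-6.125) + (-8) + (-8.875)] = -17.5.

-17.5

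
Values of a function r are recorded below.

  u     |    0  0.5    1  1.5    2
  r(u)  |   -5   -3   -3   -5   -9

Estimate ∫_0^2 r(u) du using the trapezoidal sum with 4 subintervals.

-9

Δu = 0.5.
T_4 = (0.5/2)·[(-5) + 2·(-3) + 2·(-3) + 2·(-5) + (-9)] = -9.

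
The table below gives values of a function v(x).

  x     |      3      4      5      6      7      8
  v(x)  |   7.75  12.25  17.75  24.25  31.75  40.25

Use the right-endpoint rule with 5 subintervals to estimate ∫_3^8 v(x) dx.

126.25

Δx = 1.
Sum = 1·[12.25 + 17.75 + 24.25 + 31.75 + 40.25] = 126.25.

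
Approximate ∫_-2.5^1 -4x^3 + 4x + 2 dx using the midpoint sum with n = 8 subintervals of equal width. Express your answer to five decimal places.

34.06006

Δx = (1 − (-2.5))/8 = 0.4375.
Midpoints: -2.28125, -1.84375, -1.40625, -0.96875, -0.53125, -0.09375, 0.34375, 0.78125.
f(-2.28125) = 330649/8192, f(-1.84375) = 161347/8192, f(-1.40625) = 61429/8192, f(-0.96875) = 14431/8192, f(-0.53125) = 3889/8192, f(-0.09375) = 13339/8192, f(0.34375) = 26317/8192, f(0.78125) = 26359/8192.
Sum = Δx · [f(-2.28125) + f(-1.84375) + f(-1.40625) + ...].
Sum ≈ 34.06006.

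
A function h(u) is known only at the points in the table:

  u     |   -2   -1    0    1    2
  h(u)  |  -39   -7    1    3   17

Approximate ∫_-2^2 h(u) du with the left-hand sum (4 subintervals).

-42

Δu = 1.
Sum = 1·[(-39) + (-7) + 1 + 3] = -42.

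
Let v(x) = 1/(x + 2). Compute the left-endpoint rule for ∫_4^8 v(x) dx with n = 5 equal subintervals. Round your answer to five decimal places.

Δx = (8 − 4)/5 = 0.8.
Left endpoints: 4, 4.8, 5.6, 6.4, 7.2.
v(4) = 1/6, v(4.8) = 5/34, v(5.6) = 5/38, v(6.4) = 5/42, v(7.2) = 5/46.
Sum = Δx · [v(4) + v(4.8) + v(5.6) + v(6.4) + v(7.2)].
Sum ≈ 0.53844.

0.53844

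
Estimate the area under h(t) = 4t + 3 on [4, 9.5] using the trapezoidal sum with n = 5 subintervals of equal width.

Δt = (9.5 − 4)/5 = 1.1.
h(4) = 19, h(5.1) = 23.4, h(6.2) = 27.8, h(7.3) = 32.2, h(8.4) = 36.6, h(9.5) = 41.
T_5 = (Δt/2)·[h(t_0) + 2h(t_1) + ... + 2h(t_{4}) + h(t_5)].
Sum = 165.

165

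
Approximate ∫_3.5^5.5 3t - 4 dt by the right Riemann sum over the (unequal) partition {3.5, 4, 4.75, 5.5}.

21.0625

Subinterval widths: 0.5, 0.75, 0.75.
Right endpoints: 4, 4.75, 5.5.
f(4) = 8, f(4.75) = 10.25, f(5.5) = 12.5.
Sum = Σ Δt_i · f(t_i).
Sum = 21.0625.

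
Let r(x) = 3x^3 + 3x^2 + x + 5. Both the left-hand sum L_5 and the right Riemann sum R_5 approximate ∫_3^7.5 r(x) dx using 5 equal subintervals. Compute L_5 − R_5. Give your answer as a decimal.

L_5 = 2184.93.
R_5 = 3382.7175.
L_5 − R_5 = -1197.7875.

-1197.7875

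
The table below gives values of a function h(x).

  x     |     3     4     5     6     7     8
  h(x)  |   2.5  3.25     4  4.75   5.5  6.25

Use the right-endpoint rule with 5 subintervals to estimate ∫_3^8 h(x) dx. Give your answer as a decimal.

Δx = 1.
Sum = 1·[3.25 + 4 + 4.75 + 5.5 + 6.25] = 23.75.

23.75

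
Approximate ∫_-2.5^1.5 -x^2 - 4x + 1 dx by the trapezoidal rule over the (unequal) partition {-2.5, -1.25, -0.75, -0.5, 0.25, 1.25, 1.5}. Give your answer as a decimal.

5.078125

Subinterval widths: 1.25, 0.5, 0.25, 0.75, 1, 0.25.
f(-2.5) = 4.75, f(-1.25) = 4.4375, f(-0.75) = 3.4375, f(-0.5) = 2.75, f(0.25) = -0.0625, f(1.25) = -5.5625, f(1.5) = -7.25.
On each subinterval the trapezoid contributes (Δx_i/2)·[f(x_{i-1}) + f(x_i)].
Sum = 5.078125.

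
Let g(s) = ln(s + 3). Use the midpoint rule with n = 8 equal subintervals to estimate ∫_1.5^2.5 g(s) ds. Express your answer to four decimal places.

Δs = (2.5 − 1.5)/8 = 0.125.
Midpoints: 1.5625, 1.6875, 1.8125, 1.9375, 2.0625, 2.1875, 2.3125, 2.4375.
g(1.5625) ≈ 1.5179, g(1.6875) ≈ 1.5449, g(1.8125) ≈ 1.5712, g(1.9375) ≈ 1.5969, g(2.0625) ≈ 1.6219, g(2.1875) ≈ 1.6463, g(2.3125) ≈ 1.6701, g(2.4375) ≈ 1.6933.
Sum = Δs · [g(1.5625) + g(1.6875) + g(1.8125) + ...].
Sum ≈ 1.6078.

1.6078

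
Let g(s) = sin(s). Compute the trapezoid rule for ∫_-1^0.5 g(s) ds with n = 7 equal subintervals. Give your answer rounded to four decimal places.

-0.3360

Δs = (0.5 − (-1))/7 = 3/14.
g(-1) ≈ -0.8415, g(-11/14) ≈ -0.7073, g(-4/7) ≈ -0.5408, g(-5/14) ≈ -0.3496, g(-1/7) ≈ -0.1424, g(1/14) ≈ 0.0714, g(2/7) ≈ 0.2818, g(0.5) ≈ 0.4794.
T_7 = (Δs/2)·[g(s_0) + 2g(s_1) + ... + 2g(s_{6}) + g(s_7)].
Sum ≈ -0.3360.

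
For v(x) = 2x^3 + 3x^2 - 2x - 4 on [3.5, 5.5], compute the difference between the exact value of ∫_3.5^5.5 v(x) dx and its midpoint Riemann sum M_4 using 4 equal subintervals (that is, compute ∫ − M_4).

1.25

Exact integral: ∫_3.5^5.5 v(x) dx = 480.
M_4 = 478.75.
Error = 480 − 478.75 = 1.25.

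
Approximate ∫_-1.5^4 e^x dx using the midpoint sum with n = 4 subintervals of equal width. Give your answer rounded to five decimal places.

Δx = (4 − (-1.5))/4 = 1.375.
Midpoints: -0.8125, 0.5625, 1.9375, 3.3125.
f(-0.8125) ≈ 0.44375, f(0.5625) ≈ 1.75505, f(1.9375) ≈ 6.94138, f(3.3125) ≈ 27.45367.
Sum = Δx · [f(-0.8125) + f(0.5625) + f(1.9375) + f(3.3125)].
Sum ≈ 50.31655.

50.31655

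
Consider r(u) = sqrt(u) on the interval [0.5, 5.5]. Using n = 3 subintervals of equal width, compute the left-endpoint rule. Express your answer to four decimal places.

Δu = (5.5 − 0.5)/3 = 5/3.
Left endpoints: 0.5, 13/6, 23/6.
r(0.5) ≈ 0.7071, r(13/6) ≈ 1.4720, r(23/6) ≈ 1.9579.
Sum = Δu · [r(0.5) + r(13/6) + r(23/6)].
Sum ≈ 6.8949.

6.8949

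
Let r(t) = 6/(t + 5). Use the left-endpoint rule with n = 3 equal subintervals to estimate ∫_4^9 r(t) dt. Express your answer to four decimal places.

2.8594

Δt = (9 − 4)/3 = 5/3.
Left endpoints: 4, 17/3, 22/3.
r(4) = 2/3, r(17/3) = 0.5625, r(22/3) = 18/37.
Sum = Δt · [r(4) + r(17/3) + r(22/3)].
Sum ≈ 2.8594.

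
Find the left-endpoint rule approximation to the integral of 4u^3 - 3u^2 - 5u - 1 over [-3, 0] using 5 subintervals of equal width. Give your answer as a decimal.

Δu = (0 − (-3))/5 = 0.6.
Left endpoints: -3, -2.4, -1.8, -1.2, -0.6.
f(-3) = -121, f(-2.4) = -61.576, f(-1.8) = -25.048, f(-1.2) = -6.232, f(-0.6) = 0.056.
Sum = Δu · [f(-3) + f(-2.4) + f(-1.8) + f(-1.2) + f(-0.6)].
Sum = -128.28.

-128.28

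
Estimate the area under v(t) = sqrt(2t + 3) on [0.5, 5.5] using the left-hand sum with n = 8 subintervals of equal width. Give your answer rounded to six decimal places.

Δt = (5.5 − 0.5)/8 = 0.625.
Left endpoints: 0.5, 1.125, 1.75, 2.375, 3, 3.625, 4.25, 4.875.
v(0.5) ≈ 2.000000, v(1.125) ≈ 2.291288, v(1.75) ≈ 2.549510, v(2.375) ≈ 2.783882, v(3) ≈ 3.000000, v(3.625) ≈ 3.201562, v(4.25) ≈ 3.391165, v(4.875) ≈ 3.570714.
Sum = Δt · [v(0.5) + v(1.125) + v(1.75) + ...].
Sum ≈ 14.242576.

14.242576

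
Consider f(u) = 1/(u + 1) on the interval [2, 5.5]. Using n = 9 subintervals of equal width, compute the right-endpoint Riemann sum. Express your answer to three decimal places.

Δu = (5.5 − 2)/9 = 7/18.
Right endpoints: 43/18, 25/9, 19/6, 32/9, 71/18, 13/3, 85/18, 46/9, 5.5.
f(43/18) = 18/61, f(25/9) = 9/34, f(19/6) = 0.24, f(32/9) = 9/41, f(71/18) = 18/89, f(13/3) = 0.1875, f(85/18) = 18/103, f(46/9) = 9/55, f(5.5) = 2/13.
Sum = Δu · [f(43/18) + f(25/9) + f(19/6) + ...].
Sum ≈ 0.739.

0.739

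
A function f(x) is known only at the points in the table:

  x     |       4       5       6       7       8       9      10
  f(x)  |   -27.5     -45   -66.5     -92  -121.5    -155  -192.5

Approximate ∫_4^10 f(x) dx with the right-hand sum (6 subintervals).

Δx = 1.
Sum = 1·[(-45) + (-66.5) + (-92) + (-121.5) + (-155) + (-192.5)] = -672.5.

-672.5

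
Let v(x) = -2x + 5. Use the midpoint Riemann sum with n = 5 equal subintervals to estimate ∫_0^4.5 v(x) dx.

2.25

Δx = (4.5 − 0)/5 = 0.9.
Midpoints: 0.45, 1.35, 2.25, 3.15, 4.05.
v(0.45) = 4.1, v(1.35) = 2.3, v(2.25) = 0.5, v(3.15) = -1.3, v(4.05) = -3.1.
Sum = Δx · [v(0.45) + v(1.35) + v(2.25) + v(3.15) + v(4.05)].
Sum = 2.25.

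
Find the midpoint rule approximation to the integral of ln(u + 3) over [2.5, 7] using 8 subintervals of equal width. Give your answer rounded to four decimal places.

9.1508

Δu = (7 − 2.5)/8 = 0.5625.
Midpoints: 2.78125, 3.34375, 3.90625, 4.46875, 5.03125, 5.59375, 6.15625, 6.71875.
f(2.78125) ≈ 1.7546, f(3.34375) ≈ 1.8475, f(3.90625) ≈ 1.9324, f(4.46875) ≈ 2.0107, f(5.03125) ≈ 2.0833, f(5.59375) ≈ 2.1510, f(6.15625) ≈ 2.2144, f(6.71875) ≈ 2.2741.
Sum = Δu · [f(2.78125) + f(3.34375) + f(3.90625) + ...].
Sum ≈ 9.1508.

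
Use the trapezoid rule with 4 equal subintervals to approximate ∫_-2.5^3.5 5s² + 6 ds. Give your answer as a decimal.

144.75

Δs = (3.5 − (-2.5))/4 = 1.5.
f(-2.5) = 37.25, f(-1) = 11, f(0.5) = 7.25, f(2) = 26, f(3.5) = 67.25.
T_4 = (Δs/2)·[f(s_0) + 2f(s_1) + 2f(s_2) + 2f(s_3) + f(s_4)].
Sum = 144.75.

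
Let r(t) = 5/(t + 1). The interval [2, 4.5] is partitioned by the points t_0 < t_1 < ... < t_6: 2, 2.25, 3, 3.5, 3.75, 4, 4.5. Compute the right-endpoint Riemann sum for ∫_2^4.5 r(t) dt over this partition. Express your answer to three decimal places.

Subinterval widths: 0.25, 0.75, 0.5, 0.25, 0.25, 0.5.
Right endpoints: 2.25, 3, 3.5, 3.75, 4, 4.5.
r(2.25) = 20/13, r(3) = 1.25, r(3.5) = 10/9, r(3.75) = 20/19, r(4) = 1, r(4.5) = 10/11.
Sum = Σ Δt_i · r(t_i).
Sum ≈ 2.845.

2.845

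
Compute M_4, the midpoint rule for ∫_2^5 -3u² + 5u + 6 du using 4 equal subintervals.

Δu = (5 − 2)/4 = 0.75.
Midpoints: 2.375, 3.125, 3.875, 4.625.
f(2.375) = 0.953125, f(3.125) = -7.671875, f(3.875) = -19.671875, f(4.625) = -35.046875.
Sum = Δu · [f(2.375) + f(3.125) + f(3.875) + f(4.625)].
Sum = -46.078125.

-46.078125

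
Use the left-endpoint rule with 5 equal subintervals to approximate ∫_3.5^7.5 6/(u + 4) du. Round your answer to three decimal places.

2.679

Δu = (7.5 − 3.5)/5 = 0.8.
Left endpoints: 3.5, 4.3, 5.1, 5.9, 6.7.
f(3.5) = 0.8, f(4.3) = 60/83, f(5.1) = 60/91, f(5.9) = 20/33, f(6.7) = 60/107.
Sum = Δu · [f(3.5) + f(4.3) + f(5.1) + f(5.9) + f(6.7)].
Sum ≈ 2.679.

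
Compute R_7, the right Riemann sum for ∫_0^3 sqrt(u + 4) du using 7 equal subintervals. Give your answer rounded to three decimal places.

Δu = (3 − 0)/7 = 3/7.
Right endpoints: 3/7, 6/7, 9/7, 12/7, 15/7, 18/7, 3.
f(3/7) ≈ 2.104, f(6/7) ≈ 2.204, f(9/7) ≈ 2.299, f(12/7) ≈ 2.390, f(15/7) ≈ 2.478, f(18/7) ≈ 2.563, f(3) ≈ 2.646.
Sum = Δu · [f(3/7) + f(6/7) + f(9/7) + ...].
Sum ≈ 7.151.

7.151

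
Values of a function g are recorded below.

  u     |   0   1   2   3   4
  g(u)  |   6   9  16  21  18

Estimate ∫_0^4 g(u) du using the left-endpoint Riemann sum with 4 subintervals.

Δu = 1.
Sum = 1·[6 + 9 + 16 + 21] = 52.

52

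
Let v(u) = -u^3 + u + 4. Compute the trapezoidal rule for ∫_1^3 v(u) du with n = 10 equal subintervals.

-8.08

Δu = (3 − 1)/10 = 0.2.
v(1) = 4, v(1.2) = 3.472, v(1.4) = 2.656, v(1.6) = 1.504, v(1.8) = -0.032, v(2) = -2, v(2.2) = -4.448, v(2.4) = -7.424, v(2.6) = -10.976, v(2.8) = -15.152, v(3) = -20.
T_10 = (Δu/2)·[v(u_0) + 2v(u_1) + ... + 2v(u_{9}) + v(u_10)].
Sum = -8.08.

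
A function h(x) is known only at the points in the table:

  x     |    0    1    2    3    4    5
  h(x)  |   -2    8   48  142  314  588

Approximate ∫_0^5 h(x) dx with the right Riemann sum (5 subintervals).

1100

Δx = 1.
Sum = 1·[8 + 48 + 142 + 314 + 588] = 1100.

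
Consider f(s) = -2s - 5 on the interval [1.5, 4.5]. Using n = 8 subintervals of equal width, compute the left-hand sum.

Δs = (4.5 − 1.5)/8 = 0.375.
Left endpoints: 1.5, 1.875, 2.25, 2.625, 3, 3.375, 3.75, 4.125.
f(1.5) = -8, f(1.875) = -8.75, f(2.25) = -9.5, f(2.625) = -10.25, f(3) = -11, f(3.375) = -11.75, f(3.75) = -12.5, f(4.125) = -13.25.
Sum = Δs · [f(1.5) + f(1.875) + f(2.25) + ...].
Sum = -31.875.

-31.875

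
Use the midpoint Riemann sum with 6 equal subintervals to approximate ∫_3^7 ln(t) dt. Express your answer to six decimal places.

6.329045

Δt = (7 − 3)/6 = 2/3.
Midpoints: 10/3, 4, 14/3, 16/3, 6, 20/3.
f(10/3) ≈ 1.203973, f(4) ≈ 1.386294, f(14/3) ≈ 1.540445, f(16/3) ≈ 1.673976, f(6) ≈ 1.791759, f(20/3) ≈ 1.897120.
Sum = Δt · [f(10/3) + f(4) + f(14/3) + ...].
Sum ≈ 6.329045.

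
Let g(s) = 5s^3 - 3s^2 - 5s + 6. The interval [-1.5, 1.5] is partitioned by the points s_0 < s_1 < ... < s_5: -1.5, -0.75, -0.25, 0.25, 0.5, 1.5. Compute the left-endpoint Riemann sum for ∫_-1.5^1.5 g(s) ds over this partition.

3.41015625

Subinterval widths: 0.75, 0.5, 0.5, 0.25, 1.
Left endpoints: -1.5, -0.75, -0.25, 0.25, 0.5.
g(-1.5) = -10.125, g(-0.75) = 5.953125, g(-0.25) = 6.984375, g(0.25) = 4.640625, g(0.5) = 3.375.
Sum = Σ Δs_i · g(s_i).
Sum = 3.41015625.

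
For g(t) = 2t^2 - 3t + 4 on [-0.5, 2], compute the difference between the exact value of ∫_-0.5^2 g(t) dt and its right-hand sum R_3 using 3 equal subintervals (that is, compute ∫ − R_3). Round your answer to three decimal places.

Exact integral: ∫_-0.5^2 g(t) dt ≈ 9.79167.
R_3 ≈ 10.37037.
Error ≈ 9.79167 − 10.37037 ≈ -0.579.

-0.579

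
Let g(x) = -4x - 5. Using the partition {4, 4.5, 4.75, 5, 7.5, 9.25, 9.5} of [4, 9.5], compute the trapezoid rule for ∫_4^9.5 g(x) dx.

-176

Subinterval widths: 0.5, 0.25, 0.25, 2.5, 1.75, 0.25.
g(4) = -21, g(4.5) = -23, g(4.75) = -24, g(5) = -25, g(7.5) = -35, g(9.25) = -42, g(9.5) = -43.
On each subinterval the trapezoid contributes (Δx_i/2)·[g(x_{i-1}) + g(x_i)].
Sum = -176.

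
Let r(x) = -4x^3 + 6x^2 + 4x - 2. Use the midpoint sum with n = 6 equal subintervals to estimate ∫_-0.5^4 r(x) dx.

Δx = (4 − (-0.5))/6 = 0.75.
Midpoints: -0.125, 0.625, 1.375, 2.125, 2.875, 3.625.
r(-0.125) = -2.3984375, r(0.625) = 1.8671875, r(1.375) = 4.4453125, r(2.125) = -4.7890625, r(2.875) = -35.9609375, r(3.625) = -99.1953125.
Sum = Δx · [r(-0.125) + r(0.625) + r(1.375) + ...].
Sum = -102.0234375.

-102.0234375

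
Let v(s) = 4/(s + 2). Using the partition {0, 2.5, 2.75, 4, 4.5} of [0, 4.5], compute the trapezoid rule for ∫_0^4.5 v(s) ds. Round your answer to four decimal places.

Subinterval widths: 2.5, 0.25, 1.25, 0.5.
v(0) = 2, v(2.5) = 8/9, v(2.75) = 16/19, v(4) = 2/3, v(4.5) = 8/13.
On each subinterval the trapezoid contributes (Δs_i/2)·[v(s_{i-1}) + v(s_i)].
Sum ≈ 5.0910.

5.0910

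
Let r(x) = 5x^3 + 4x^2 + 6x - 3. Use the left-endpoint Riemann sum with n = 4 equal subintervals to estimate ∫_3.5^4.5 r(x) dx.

376.09375

Δx = (4.5 − 3.5)/4 = 0.25.
Left endpoints: 3.5, 3.75, 4, 4.25.
r(3.5) = 281.375, r(3.75) = 339.421875, r(4) = 405, r(4.25) = 478.578125.
Sum = Δx · [r(3.5) + r(3.75) + r(4) + r(4.25)].
Sum = 376.09375.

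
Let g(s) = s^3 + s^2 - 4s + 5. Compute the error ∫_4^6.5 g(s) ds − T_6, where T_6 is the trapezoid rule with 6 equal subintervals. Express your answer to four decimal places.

-1.2117

Exact integral: ∫_4^6.5 g(s) ds ≈ 412.473958.
T_6 ≈ 413.685619.
Error ≈ 412.473958 − 413.685619 ≈ -1.2117.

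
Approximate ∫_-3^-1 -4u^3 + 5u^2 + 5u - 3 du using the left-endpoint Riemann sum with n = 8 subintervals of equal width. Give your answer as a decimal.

114.6875

Δu = (-1 − (-3))/8 = 0.25.
Left endpoints: -3, -2.75, -2.5, -2.25, -2, -1.75, -1.5, -1.25.
f(-3) = 135, f(-2.75) = 104.25, f(-2.5) = 78.25, f(-2.25) = 56.625, f(-2) = 39, f(-1.75) = 25, f(-1.5) = 14.25, f(-1.25) = 6.375.
Sum = Δu · [f(-3) + f(-2.75) + f(-2.5) + ...].
Sum = 114.6875.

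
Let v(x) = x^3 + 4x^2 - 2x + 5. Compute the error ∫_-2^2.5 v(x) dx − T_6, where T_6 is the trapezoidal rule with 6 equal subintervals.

-2.00390625

Exact integral: ∫_-2^2.5 v(x) dx = 57.515625.
T_6 = 59.51953125.
Error = 57.515625 − 59.51953125 = -2.00390625.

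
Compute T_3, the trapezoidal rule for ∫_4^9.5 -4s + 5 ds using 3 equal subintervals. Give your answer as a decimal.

Δs = (9.5 − 4)/3 = 11/6.
f(4) = -11, f(35/6) = -55/3, f(23/3) = -77/3, f(9.5) = -33.
T_3 = (Δs/2)·[f(s_0) + 2f(s_1) + 2f(s_2) + f(s_3)].
Sum = -121.

-121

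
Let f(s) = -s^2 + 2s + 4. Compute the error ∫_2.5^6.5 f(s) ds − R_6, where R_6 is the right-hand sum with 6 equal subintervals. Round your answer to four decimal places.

Exact integral: ∫_2.5^6.5 f(s) ds ≈ -34.333333.
R_6 ≈ -43.962963.
Error ≈ -34.333333 − (-43.962963) ≈ 9.6296.

9.6296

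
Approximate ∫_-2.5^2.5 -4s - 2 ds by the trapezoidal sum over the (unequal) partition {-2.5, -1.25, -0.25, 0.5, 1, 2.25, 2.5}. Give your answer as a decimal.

-10

Subinterval widths: 1.25, 1, 0.75, 0.5, 1.25, 0.25.
f(-2.5) = 8, f(-1.25) = 3, f(-0.25) = -1, f(0.5) = -4, f(1) = -6, f(2.25) = -11, f(2.5) = -12.
On each subinterval the trapezoid contributes (Δs_i/2)·[f(s_{i-1}) + f(s_i)].
Sum = -10.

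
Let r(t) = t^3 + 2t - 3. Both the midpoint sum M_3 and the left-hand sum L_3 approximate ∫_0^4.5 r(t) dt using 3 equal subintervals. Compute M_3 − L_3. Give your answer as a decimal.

58.0078125

M_3 = 103.5703125.
L_3 = 45.5625.
M_3 − L_3 = 58.0078125.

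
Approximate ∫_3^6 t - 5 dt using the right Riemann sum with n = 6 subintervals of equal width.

Δt = (6 − 3)/6 = 0.5.
Right endpoints: 3.5, 4, 4.5, 5, 5.5, 6.
f(3.5) = -1.5, f(4) = -1, f(4.5) = -0.5, f(5) = 0, f(5.5) = 0.5, f(6) = 1.
Sum = Δt · [f(3.5) + f(4) + f(4.5) + ...].
Sum = -0.75.

-0.75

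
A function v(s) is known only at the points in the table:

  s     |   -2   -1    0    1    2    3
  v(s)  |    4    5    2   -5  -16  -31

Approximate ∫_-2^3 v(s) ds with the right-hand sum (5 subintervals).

Δs = 1.
Sum = 1·[5 + 2 + (-5) + (-16) + (-31)] = -45.

-45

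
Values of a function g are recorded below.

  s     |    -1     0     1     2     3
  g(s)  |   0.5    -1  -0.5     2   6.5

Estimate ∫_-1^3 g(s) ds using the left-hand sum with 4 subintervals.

1

Δs = 1.
Sum = 1·[0.5 + (-1) + (-0.5) + 2] = 1.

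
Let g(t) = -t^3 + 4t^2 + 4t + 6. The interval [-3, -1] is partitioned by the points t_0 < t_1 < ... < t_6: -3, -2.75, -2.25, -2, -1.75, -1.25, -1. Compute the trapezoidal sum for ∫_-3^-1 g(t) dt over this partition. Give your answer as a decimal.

Subinterval widths: 0.25, 0.5, 0.25, 0.25, 0.5, 0.25.
g(-3) = 57, g(-2.75) = 46.046875, g(-2.25) = 28.640625, g(-2) = 22, g(-1.75) = 16.609375, g(-1.25) = 9.203125, g(-1) = 7.
On each subinterval the trapezoid contributes (Δt_i/2)·[g(t_{i-1}) + g(t_i)].
Sum = 51.1875.

51.1875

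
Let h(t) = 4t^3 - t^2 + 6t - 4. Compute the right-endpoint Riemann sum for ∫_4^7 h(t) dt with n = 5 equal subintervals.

2481

Δt = (7 − 4)/5 = 0.6.
Right endpoints: 4.6, 5.2, 5.8, 6.4, 7.
h(4.6) = 391.784, h(5.2) = 562.592, h(5.8) = 777.608, h(6.4) = 1042.016, h(7) = 1361.
Sum = Δt · [h(4.6) + h(5.2) + h(5.8) + h(6.4) + h(7)].
Sum = 2481.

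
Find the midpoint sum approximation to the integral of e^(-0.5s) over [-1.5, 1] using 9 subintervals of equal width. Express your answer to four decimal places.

Δs = (1 − (-1.5))/9 = 5/18.
Midpoints: -49/36, -13/12, -29/36, -19/36, -0.25, 1/36, 11/36, 7/12, 31/36.
f(-49/36) ≈ 1.9750, f(-13/12) ≈ 1.7189, f(-29/36) ≈ 1.4960, f(-19/36) ≈ 1.3020, f(-0.25) ≈ 1.1331, f(1/36) ≈ 0.9862, f(11/36) ≈ 0.8583, f(7/12) ≈ 0.7470, f(31/36) ≈ 0.6501.
Sum = Δs · [f(-49/36) + f(-13/12) + f(-29/36) + ...].
Sum ≈ 3.0185.

3.0185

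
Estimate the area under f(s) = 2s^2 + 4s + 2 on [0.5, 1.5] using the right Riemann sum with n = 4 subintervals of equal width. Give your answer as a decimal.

Δs = (1.5 − 0.5)/4 = 0.25.
Right endpoints: 0.75, 1, 1.25, 1.5.
f(0.75) = 6.125, f(1) = 8, f(1.25) = 10.125, f(1.5) = 12.5.
Sum = Δs · [f(0.75) + f(1) + f(1.25) + f(1.5)].
Sum = 9.1875.

9.1875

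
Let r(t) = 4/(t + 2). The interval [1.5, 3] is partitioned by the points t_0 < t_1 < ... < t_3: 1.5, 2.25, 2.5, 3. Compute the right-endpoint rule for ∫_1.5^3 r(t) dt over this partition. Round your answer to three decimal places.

Subinterval widths: 0.75, 0.25, 0.5.
Right endpoints: 2.25, 2.5, 3.
r(2.25) = 16/17, r(2.5) = 8/9, r(3) = 0.8.
Sum = Σ Δt_i · r(t_i).
Sum ≈ 1.328.

1.328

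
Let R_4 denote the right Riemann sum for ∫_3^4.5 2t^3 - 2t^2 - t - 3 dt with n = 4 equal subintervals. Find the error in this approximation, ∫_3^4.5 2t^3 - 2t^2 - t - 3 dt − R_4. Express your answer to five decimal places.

-20.26758

Exact integral: ∫_3^4.5 f(t) dt = 111.65625.
R_4 ≈ 131.9238281.
Error ≈ 111.65625 − 131.9238281 ≈ -20.26758.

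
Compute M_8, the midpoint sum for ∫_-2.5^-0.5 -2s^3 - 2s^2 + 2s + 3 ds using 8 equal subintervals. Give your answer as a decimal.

9.09375

Δs = (-0.5 − (-2.5))/8 = 0.25.
Midpoints: -2.375, -2.125, -1.875, -1.625, -1.375, -1.125, -0.875, -0.625.
f(-2.375) = 13.76171875, f(-2.125) = 8.91015625, f(-1.875) = 5.40234375, f(-1.625) = 3.05078125, f(-1.375) = 1.66796875, f(-1.125) = 1.06640625, f(-0.875) = 1.05859375, f(-0.625) = 1.45703125.
Sum = Δs · [f(-2.375) + f(-2.125) + f(-1.875) + ...].
Sum = 9.09375.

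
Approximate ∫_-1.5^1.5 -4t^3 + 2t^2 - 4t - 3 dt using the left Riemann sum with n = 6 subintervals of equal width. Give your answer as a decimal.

Δt = (1.5 − (-1.5))/6 = 0.5.
Left endpoints: -1.5, -1, -0.5, 0, 0.5, 1.
f(-1.5) = 21, f(-1) = 7, f(-0.5) = 0, f(0) = -3, f(0.5) = -5, f(1) = -9.
Sum = Δt · [f(-1.5) + f(-1) + f(-0.5) + ...].
Sum = 5.5.

5.5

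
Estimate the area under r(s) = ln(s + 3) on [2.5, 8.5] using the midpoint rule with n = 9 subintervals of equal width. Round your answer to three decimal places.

Δs = (8.5 − 2.5)/9 = 2/3.
Midpoints: 17/6, 3.5, 25/6, 29/6, 5.5, 37/6, 41/6, 7.5, 49/6.
r(17/6) ≈ 1.764, r(3.5) ≈ 1.872, r(25/6) ≈ 1.969, r(29/6) ≈ 2.058, r(5.5) ≈ 2.140, r(37/6) ≈ 2.216, r(41/6) ≈ 2.286, r(7.5) ≈ 2.351, r(49/6) ≈ 2.413.
Sum = Δs · [r(17/6) + r(3.5) + r(25/6) + ...].
Sum ≈ 12.713.

12.713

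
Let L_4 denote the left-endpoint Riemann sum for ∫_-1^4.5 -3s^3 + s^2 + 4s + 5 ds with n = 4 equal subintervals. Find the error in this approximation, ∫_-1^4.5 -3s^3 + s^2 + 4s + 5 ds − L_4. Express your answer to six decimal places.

-136.085612

Exact integral: ∫_-1^4.5 f(s) ds ≈ -210.08854167.
L_4 ≈ -74.00292969.
Error ≈ -210.08854167 − (-74.00292969) ≈ -136.085612.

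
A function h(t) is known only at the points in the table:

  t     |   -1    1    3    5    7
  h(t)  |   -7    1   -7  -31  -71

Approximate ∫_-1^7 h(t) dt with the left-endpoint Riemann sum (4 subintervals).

-88

Δt = 2.
Sum = 2·[(-7) + 1 + (-7) + (-31)] = -88.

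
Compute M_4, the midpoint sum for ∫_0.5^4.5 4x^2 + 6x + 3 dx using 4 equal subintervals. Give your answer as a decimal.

192

Δx = (4.5 − 0.5)/4 = 1.
Midpoints: 1, 2, 3, 4.
f(1) = 13, f(2) = 31, f(3) = 57, f(4) = 91.
Sum = Δx · [f(1) + f(2) + f(3) + f(4)].
Sum = 192.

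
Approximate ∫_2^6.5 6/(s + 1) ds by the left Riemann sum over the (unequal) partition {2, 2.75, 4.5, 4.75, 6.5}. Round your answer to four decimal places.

6.3988

Subinterval widths: 0.75, 1.75, 0.25, 1.75.
Left endpoints: 2, 2.75, 4.5, 4.75.
f(2) = 2, f(2.75) = 1.6, f(4.5) = 12/11, f(4.75) = 24/23.
Sum = Σ Δs_i · f(s_i).
Sum ≈ 6.3988.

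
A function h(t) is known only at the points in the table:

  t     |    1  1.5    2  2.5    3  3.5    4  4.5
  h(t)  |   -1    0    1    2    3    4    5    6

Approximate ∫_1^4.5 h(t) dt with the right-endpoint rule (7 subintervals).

10.5

Δt = 0.5.
Sum = 0.5·[0 + 1 + 2 + 3 + 4 + 5 + 6] = 10.5.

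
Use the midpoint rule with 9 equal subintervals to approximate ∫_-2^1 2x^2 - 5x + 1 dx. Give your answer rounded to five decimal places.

Δx = (1 − (-2))/9 = 1/3.
Midpoints: -11/6, -1.5, -7/6, -5/6, -0.5, -1/6, 1/6, 0.5, 5/6.
f(-11/6) = 152/9, f(-1.5) = 13, f(-7/6) = 86/9, f(-5/6) = 59/9, f(-0.5) = 4, f(-1/6) = 17/9, f(1/6) = 2/9, f(0.5) = -1, f(5/6) = -16/9.
Sum = Δx · [f(-11/6) + f(-1.5) + f(-7/6) + ...].
Sum ≈ 16.44444.

16.44444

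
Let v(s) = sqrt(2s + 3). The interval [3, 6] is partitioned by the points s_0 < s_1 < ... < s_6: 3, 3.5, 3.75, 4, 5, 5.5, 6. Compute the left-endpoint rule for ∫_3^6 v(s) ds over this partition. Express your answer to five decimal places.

Subinterval widths: 0.5, 0.25, 0.25, 1, 0.5, 0.5.
Left endpoints: 3, 3.5, 3.75, 4, 5, 5.5.
v(3) ≈ 3.00000, v(3.5) ≈ 3.16228, v(3.75) ≈ 3.24037, v(4) ≈ 3.31662, v(5) ≈ 3.60555, v(5.5) ≈ 3.74166.
Sum = Σ Δs_i · v(s_i).
Sum ≈ 10.09089.

10.09089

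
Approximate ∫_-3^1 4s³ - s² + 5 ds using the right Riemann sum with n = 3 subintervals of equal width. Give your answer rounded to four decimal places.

-4.7407

Δs = (1 − (-3))/3 = 4/3.
Right endpoints: -5/3, -1/3, 1.
f(-5/3) = -440/27, f(-1/3) = 128/27, f(1) = 8.
Sum = Δs · [f(-5/3) + f(-1/3) + f(1)].
Sum ≈ -4.7407.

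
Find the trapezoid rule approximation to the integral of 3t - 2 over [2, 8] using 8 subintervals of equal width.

78

Δt = (8 − 2)/8 = 0.75.
f(2) = 4, f(2.75) = 6.25, f(3.5) = 8.5, f(4.25) = 10.75, f(5) = 13, f(5.75) = 15.25, f(6.5) = 17.5, f(7.25) = 19.75, f(8) = 22.
T_8 = (Δt/2)·[f(t_0) + 2f(t_1) + ... + 2f(t_{7}) + f(t_8)].
Sum = 78.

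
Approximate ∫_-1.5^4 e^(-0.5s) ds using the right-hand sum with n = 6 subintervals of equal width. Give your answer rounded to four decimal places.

Δs = (4 − (-1.5))/6 = 11/12.
Right endpoints: -7/12, 1/3, 1.25, 13/6, 37/12, 4.
f(-7/12) ≈ 1.3387, f(1/3) ≈ 0.8465, f(1.25) ≈ 0.5353, f(13/6) ≈ 0.3385, f(37/12) ≈ 0.2140, f(4) ≈ 0.1353.
Sum = Δs · [f(-7/12) + f(1/3) + f(1.25) + ...].
Sum ≈ 3.1242.

3.1242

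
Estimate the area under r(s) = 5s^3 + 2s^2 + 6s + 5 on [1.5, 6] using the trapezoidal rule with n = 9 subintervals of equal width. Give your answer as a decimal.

1890.09375

Δs = (6 − 1.5)/9 = 0.5.
r(1.5) = 35.375, r(2) = 65, r(2.5) = 110.625, r(3) = 176, r(3.5) = 264.875, r(4) = 381, r(4.5) = 528.125, r(5) = 710, r(5.5) = 930.375, r(6) = 1193.
T_9 = (Δs/2)·[r(s_0) + 2r(s_1) + ... + 2r(s_{8}) + r(s_9)].
Sum = 1890.09375.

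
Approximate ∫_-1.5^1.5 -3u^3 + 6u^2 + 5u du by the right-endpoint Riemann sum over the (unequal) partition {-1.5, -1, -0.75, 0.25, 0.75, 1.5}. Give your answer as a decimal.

14.88671875

Subinterval widths: 0.5, 0.25, 1, 0.5, 0.75.
Right endpoints: -1, -0.75, 0.25, 0.75, 1.5.
f(-1) = 4, f(-0.75) = 0.890625, f(0.25) = 1.578125, f(0.75) = 5.859375, f(1.5) = 10.875.
Sum = Σ Δu_i · f(u_i).
Sum = 14.88671875.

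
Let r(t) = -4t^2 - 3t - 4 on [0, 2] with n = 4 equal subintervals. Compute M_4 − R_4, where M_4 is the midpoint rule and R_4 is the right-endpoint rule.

M_4 = -24.5.
R_4 = -30.5.
M_4 − R_4 = 6.

6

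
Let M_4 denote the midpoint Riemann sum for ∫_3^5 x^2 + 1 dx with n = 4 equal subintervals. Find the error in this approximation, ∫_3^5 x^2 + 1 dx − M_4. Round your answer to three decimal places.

0.042

Exact integral: ∫_3^5 f(x) dx ≈ 34.66667.
M_4 = 34.625.
Error ≈ 34.66667 − 34.625 ≈ 0.042.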